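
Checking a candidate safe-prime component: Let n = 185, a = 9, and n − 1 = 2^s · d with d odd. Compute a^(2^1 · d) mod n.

46

n − 1 = 184 = 2^3 · 23, so s = 3 and d = 23.
x_0 = 9^23 mod 185 = 34.
x_1 = 34^2 mod 185 = 46.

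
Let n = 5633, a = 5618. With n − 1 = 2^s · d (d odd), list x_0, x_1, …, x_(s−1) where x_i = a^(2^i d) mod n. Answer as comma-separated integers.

98, 3971, 2074, 3497, 5399, 4059, 4589, 2767, 1042

n − 1 = 5632 = 2^9 · 11, so s = 9 and d = 11.
x_0 = 5618^11 mod 5633 = 98.
x_1 = 98^2 mod 5633 = 3971.
x_2 = 3971^2 mod 5633 = 2074.
x_3 = 2074^2 mod 5633 = 3497.
x_4 = 3497^2 mod 5633 = 5399.
x_5 = 5399^2 mod 5633 = 4059.
x_6 = 4059^2 mod 5633 = 4589.
x_7 = 4589^2 mod 5633 = 2767.
x_8 = 2767^2 mod 5633 = 1042.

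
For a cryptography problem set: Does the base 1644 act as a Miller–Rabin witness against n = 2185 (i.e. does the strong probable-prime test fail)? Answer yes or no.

yes

n − 1 = 2184 = 2^3 · 273, so s = 3 and d = 273.
x_0 = 1644^273 mod 2185 = 1399.
x_0 is neither 1 nor 2184, so continue squaring.
x_1 = 1399^2 mod 2185 = 1626.
x_2 = 1626^2 mod 2185 = 26.
Reached i = s−1 = 2 without hitting −1: 1644 is a Miller–Rabin witness and 2185 is composite.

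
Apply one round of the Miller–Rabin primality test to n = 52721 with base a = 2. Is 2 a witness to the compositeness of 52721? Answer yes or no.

no

n − 1 = 52720 = 2^4 · 3295, so s = 4 and d = 3295.
x_0 = 2^3295 mod 52721 = 43031.
x_0 is neither 1 nor 52720, so continue squaring.
x_1 = 43031^2 mod 52721 = 52720.
x_1 ≡ −1, so 2 is not a witness.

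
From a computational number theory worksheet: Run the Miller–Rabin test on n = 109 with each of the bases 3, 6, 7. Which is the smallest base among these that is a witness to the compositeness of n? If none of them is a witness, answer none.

n − 1 = 108 = 2^2 · 27, so s = 2 and d = 27.
Base 3: x_0 = 3^27 mod 109 = 1. x_0 = 1, so 3 is not a witness.
Base 6: x_0 = 6^27 mod 109 = 33. x_0 is neither 1 nor 108, so continue squaring. x_1 = 33^2 mod 109 = 108. x_1 ≡ −1, so 6 is not a witness.
Base 7: x_0 = 7^27 mod 109 = 1. x_0 = 1, so 7 is not a witness.
No listed base is a witness for 109.

none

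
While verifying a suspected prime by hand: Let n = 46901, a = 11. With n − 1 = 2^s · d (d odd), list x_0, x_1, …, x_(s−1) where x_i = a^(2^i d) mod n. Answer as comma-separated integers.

n − 1 = 46900 = 2^2 · 11725, so s = 2 and d = 11725.
x_0 = 11^11725 mod 46901 = 27050.
x_1 = 27050^2 mod 46901 = 46900.

27050, 46900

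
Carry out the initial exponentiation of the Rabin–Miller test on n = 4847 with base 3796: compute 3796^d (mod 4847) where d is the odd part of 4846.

3496

n − 1 = 4846 = 2^1 · 2423, so s = 1 and d = 2423.
Repeated squaring mod 4847: 3796^1 ≡ 3796, 3796^2 ≡ 4332, 3796^4 ≡ 3487, 3796^8 ≡ 2893, 3796^16 ≡ 3527, 3796^32 ≡ 2327, 3796^64 ≡ 830, 3796^128 ≡ 626, 3796^256 ≡ 4116, 3796^512 ≡ 1191, 3796^1024 ≡ 3157, 3796^2048 ≡ 1217.
2423 = 2048 + 256 + 64 + 32 + 16 + 4 + 2 + 1, so 3796^2423 ≡ 1217·4116·830·2327·3527·3487·4332·3796 ≡ 3496 (mod 4847).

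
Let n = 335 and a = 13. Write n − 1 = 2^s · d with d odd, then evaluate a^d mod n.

32

n − 1 = 334 = 2^1 · 167, so s = 1 and d = 167.
13^167 mod 335 = 32.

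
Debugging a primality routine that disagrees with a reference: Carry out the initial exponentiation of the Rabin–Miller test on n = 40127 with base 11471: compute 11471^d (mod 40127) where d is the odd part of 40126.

1

n − 1 = 40126 = 2^1 · 20063, so s = 1 and d = 20063.
11471^20063 mod 40127 = 1.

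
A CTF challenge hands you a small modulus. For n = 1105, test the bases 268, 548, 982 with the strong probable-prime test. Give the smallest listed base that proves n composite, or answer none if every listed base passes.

none

n − 1 = 1104 = 2^4 · 69, so s = 4 and d = 69.
Base 268: x_0 = 268^69 mod 1105 = 268. x_0 is neither 1 nor 1104, so continue squaring. x_1 = 268^2 mod 1105 = 1104. x_1 ≡ −1, so 268 is not a witness.
Base 548: x_0 = 548^69 mod 1105 = 1058. x_0 is neither 1 nor 1104, so continue squaring. x_1 = 1058^2 mod 1105 = 1104. x_1 ≡ −1, so 548 is not a witness.
Base 982: x_0 = 982^69 mod 1105 = 47. x_0 is neither 1 nor 1104, so continue squaring. x_1 = 47^2 mod 1105 = 1104. x_1 ≡ −1, so 982 is not a witness.
No listed base is a witness for 1105.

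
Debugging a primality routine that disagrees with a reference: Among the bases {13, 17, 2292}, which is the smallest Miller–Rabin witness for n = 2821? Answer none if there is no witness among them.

n − 1 = 2820 = 2^2 · 705, so s = 2 and d = 705.
Base 13: x_0 = 13^705 mod 2821 = 650. x_0 is neither 1 nor 2820, so continue squaring. x_1 = 650^2 mod 2821 = 2171. Reached i = s−1 = 1 without hitting −1: 13 is a Miller–Rabin witness and 2821 is composite.
Base 17: x_0 = 17^705 mod 2821 = 2820. x_0 = 2820 ≡ −1, so 17 is not a witness.
Base 2292: x_0 = 2292^705 mod 2821 = 2820. x_0 = 2820 ≡ −1, so 2292 is not a witness.
The smallest witness among the given bases is 13.

13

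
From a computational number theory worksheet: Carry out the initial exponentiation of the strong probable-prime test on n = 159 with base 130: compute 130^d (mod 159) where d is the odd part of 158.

130

n − 1 = 158 = 2^1 · 79, so s = 1 and d = 79.
Repeated squaring mod 159: 130^1 ≡ 130, 130^2 ≡ 46, 130^4 ≡ 49, 130^8 ≡ 16, 130^16 ≡ 97, 130^32 ≡ 28, 130^64 ≡ 148.
79 = 64 + 8 + 4 + 2 + 1, so 130^79 ≡ 148·16·49·46·130 ≡ 130 (mod 159).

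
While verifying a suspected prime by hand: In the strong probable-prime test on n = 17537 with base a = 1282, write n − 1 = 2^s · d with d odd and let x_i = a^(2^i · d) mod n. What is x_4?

n − 1 = 17536 = 2^7 · 137, so s = 7 and d = 137.
Repeated squaring mod 17537: 1282^1 ≡ 1282, 1282^2 ≡ 12583, 1282^4 ≡ 7853, 1282^8 ≡ 9517, 1282^16 ≡ 12221, 1282^32 ≡ 7749, 1282^64 ≡ 313, 1282^128 ≡ 10284.
137 = 128 + 8 + 1, so 1282^137 ≡ 10284·9517·1282 ≡ 9524 (mod 17537).
x_0 = 9524.
x_1 = 9524^2 mod 17537 = 5212.
x_2 = 5212^2 mod 17537 = 131.
x_3 = 131^2 mod 17537 = 17161.
x_4 = 17161^2 mod 17537 = 1080.

1080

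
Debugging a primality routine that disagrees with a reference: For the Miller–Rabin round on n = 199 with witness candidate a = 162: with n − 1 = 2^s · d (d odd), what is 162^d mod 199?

1

n − 1 = 198 = 2^1 · 99, so s = 1 and d = 99.
162^99 mod 199 = 1.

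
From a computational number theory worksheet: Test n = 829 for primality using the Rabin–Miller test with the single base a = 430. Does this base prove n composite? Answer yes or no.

n − 1 = 828 = 2^2 · 207, so s = 2 and d = 207.
x_0 = 430^207 mod 829 = 828.
x_0 = 828 ≡ −1, so 430 is not a witness.

no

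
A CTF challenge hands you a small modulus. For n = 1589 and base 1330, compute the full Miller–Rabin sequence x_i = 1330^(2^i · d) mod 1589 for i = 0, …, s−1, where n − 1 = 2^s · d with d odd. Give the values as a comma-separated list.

n − 1 = 1588 = 2^2 · 397, so s = 2 and d = 397.
x_0 = 1330^397 mod 1589 = 1239.
x_1 = 1239^2 mod 1589 = 147.

1239, 147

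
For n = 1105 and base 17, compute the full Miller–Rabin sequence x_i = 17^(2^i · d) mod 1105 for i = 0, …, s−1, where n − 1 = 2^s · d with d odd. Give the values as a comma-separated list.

272, 1054, 391, 391

n − 1 = 1104 = 2^4 · 69, so s = 4 and d = 69.
x_0 = 17^69 mod 1105 = 272.
x_1 = 272^2 mod 1105 = 1054.
x_2 = 1054^2 mod 1105 = 391.
x_3 = 391^2 mod 1105 = 391.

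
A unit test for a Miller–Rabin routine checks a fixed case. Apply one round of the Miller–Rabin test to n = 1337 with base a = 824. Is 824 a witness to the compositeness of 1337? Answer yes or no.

yes

n − 1 = 1336 = 2^3 · 167, so s = 3 and d = 167.
x_0 = 824^167 mod 1337 = 500.
x_0 is neither 1 nor 1336, so continue squaring.
x_1 = 500^2 mod 1337 = 1318.
x_2 = 1318^2 mod 1337 = 361.
Reached i = s−1 = 2 without hitting −1: 824 is a Miller–Rabin witness and 1337 is composite.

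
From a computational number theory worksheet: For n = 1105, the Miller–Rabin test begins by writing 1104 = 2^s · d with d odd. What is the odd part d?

69

Halving: 1104 → 552 → 276 → 138 → 69; 69 is odd.
So 1104 = 2^4 · 69.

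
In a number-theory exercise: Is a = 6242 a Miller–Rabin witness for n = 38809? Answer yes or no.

n − 1 = 38808 = 2^3 · 4851, so s = 3 and d = 4851.
x_0 = 6242^4851 mod 38809 = 1.
x_0 = 1, so 6242 is not a witness.

no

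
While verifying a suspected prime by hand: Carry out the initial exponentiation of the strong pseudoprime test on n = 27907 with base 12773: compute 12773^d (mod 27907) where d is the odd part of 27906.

16981

n − 1 = 27906 = 2^1 · 13953, so s = 1 and d = 13953.
12773^13953 mod 27907 = 16981.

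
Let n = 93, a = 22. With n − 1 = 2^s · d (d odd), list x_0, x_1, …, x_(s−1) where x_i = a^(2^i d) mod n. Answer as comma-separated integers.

34, 40

n − 1 = 92 = 2^2 · 23, so s = 2 and d = 23.
x_0 = 22^23 mod 93 = 34.
x_1 = 34^2 mod 93 = 40.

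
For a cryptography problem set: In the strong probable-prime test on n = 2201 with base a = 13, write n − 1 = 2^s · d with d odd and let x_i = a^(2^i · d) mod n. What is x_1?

n − 1 = 2200 = 2^3 · 275, so s = 3 and d = 275.
x_0 = 13^275 mod 2201 = 378.
x_1 = 378^2 mod 2201 = 2020.

2020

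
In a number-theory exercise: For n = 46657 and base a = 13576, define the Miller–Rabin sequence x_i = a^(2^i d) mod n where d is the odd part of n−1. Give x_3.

n − 1 = 46656 = 2^6 · 729, so s = 6 and d = 729.
x_0 = 13576^729 mod 46657 = 10620.
x_1 = 10620^2 mod 46657 = 14431.
x_2 = 14431^2 mod 46657 = 23570.
x_3 = 23570^2 mod 46657 = 1.

1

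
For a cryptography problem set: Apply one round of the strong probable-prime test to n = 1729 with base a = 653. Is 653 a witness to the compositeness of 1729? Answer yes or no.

no

n − 1 = 1728 = 2^6 · 27, so s = 6 and d = 27.
Repeated squaring mod 1729: 653^1 ≡ 653, 653^2 ≡ 1075, 653^4 ≡ 653, 653^8 ≡ 1075, 653^16 ≡ 653.
27 = 16 + 8 + 2 + 1, so 653^27 ≡ 653·1075·1075·653 ≡ 1 (mod 1729).
x_0 = 653^27 mod 1729 = 1.
x_0 = 1, so 653 is not a witness.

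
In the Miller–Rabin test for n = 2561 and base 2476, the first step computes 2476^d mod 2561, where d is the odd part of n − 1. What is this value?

2303

n − 1 = 2560 = 2^9 · 5, so s = 9 and d = 5.
2476^5 mod 2561 = 2303.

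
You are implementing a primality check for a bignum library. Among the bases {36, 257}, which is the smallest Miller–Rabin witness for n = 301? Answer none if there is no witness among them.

none

n − 1 = 300 = 2^2 · 75, so s = 2 and d = 75.
Base 36: x_0 = 36^75 mod 301 = 1. x_0 = 1, so 36 is not a witness.
Base 257: x_0 = 257^75 mod 301 = 300. x_0 = 300 ≡ −1, so 257 is not a witness.
No listed base is a witness for 301.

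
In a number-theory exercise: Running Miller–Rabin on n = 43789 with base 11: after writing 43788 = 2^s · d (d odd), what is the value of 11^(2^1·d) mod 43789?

n − 1 = 43788 = 2^2 · 10947, so s = 2 and d = 10947.
x_0 = 11^10947 mod 43789 = 43788.
x_1 = 43788^2 mod 43789 = 1.

1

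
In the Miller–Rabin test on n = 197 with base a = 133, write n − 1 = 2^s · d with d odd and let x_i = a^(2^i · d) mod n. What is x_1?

1

n − 1 = 196 = 2^2 · 49, so s = 2 and d = 49.
Repeated squaring mod 197: 133^1 ≡ 133, 133^2 ≡ 156, 133^4 ≡ 105, 133^8 ≡ 190, 133^16 ≡ 49, 133^32 ≡ 37.
49 = 32 + 16 + 1, so 133^49 ≡ 37·49·133 ≡ 1 (mod 197).
x_0 = 1.
x_1 = 1^2 mod 197 = 1.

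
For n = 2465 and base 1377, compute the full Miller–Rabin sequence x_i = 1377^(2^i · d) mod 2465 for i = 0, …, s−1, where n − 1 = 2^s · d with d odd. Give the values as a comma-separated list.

n − 1 = 2464 = 2^5 · 77, so s = 5 and d = 77.
x_0 = 1377^77 mod 2465 = 17.
x_1 = 17^2 mod 2465 = 289.
x_2 = 289^2 mod 2465 = 2176.
x_3 = 2176^2 mod 2465 = 2176.
x_4 = 2176^2 mod 2465 = 2176.

17, 289, 2176, 2176, 2176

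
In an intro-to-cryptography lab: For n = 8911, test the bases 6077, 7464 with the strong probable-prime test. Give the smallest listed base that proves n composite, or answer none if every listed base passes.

7464

n − 1 = 8910 = 2^1 · 4455, so s = 1 and d = 4455.
Base 6077: x_0 = 6077^4455 mod 8911 = 1. x_0 = 1, so 6077 is not a witness.
Base 7464: x_0 = 7464^4455 mod 8911 = 267. x_0 ∉ {1, 8910} and s = 1, so 7464 is a Miller–Rabin witness and 8911 is composite.
The smallest witness among the given bases is 7464.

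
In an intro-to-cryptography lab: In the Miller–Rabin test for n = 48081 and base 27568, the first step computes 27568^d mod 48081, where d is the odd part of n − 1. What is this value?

14068

n − 1 = 48080 = 2^4 · 3005, so s = 4 and d = 3005.
Repeated squaring mod 48081: 27568^1 ≡ 27568, 27568^2 ≡ 26338, 27568^4 ≡ 25657, 27568^8 ≡ 4678, 27568^16 ≡ 6829, 27568^32 ≡ 44752, 27568^64 ≡ 23611, 27568^128 ≡ 28207, 27568^256 ≡ 38542, 27568^512 ≡ 23269, 27568^1024 ≡ 6220, 27568^2048 ≡ 31276.
3005 = 2048 + 512 + 256 + 128 + 32 + 16 + 8 + 4 + 1, so 27568^3005 ≡ 31276·23269·38542·28207·44752·6829·4678·25657·27568 ≡ 14068 (mod 48081).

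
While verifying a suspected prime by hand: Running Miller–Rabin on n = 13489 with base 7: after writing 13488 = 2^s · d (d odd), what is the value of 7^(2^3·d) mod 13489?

10227

n − 1 = 13488 = 2^4 · 843, so s = 4 and d = 843.
x_0 = 7^843 mod 13489 = 7805.
x_1 = 7805^2 mod 13489 = 1701.
x_2 = 1701^2 mod 13489 = 6755.
x_3 = 6755^2 mod 13489 = 10227.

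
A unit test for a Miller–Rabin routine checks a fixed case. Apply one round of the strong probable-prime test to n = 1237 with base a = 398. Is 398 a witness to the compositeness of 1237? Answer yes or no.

no

n − 1 = 1236 = 2^2 · 309, so s = 2 and d = 309.
x_0 = 398^309 mod 1237 = 546.
x_0 is neither 1 nor 1236, so continue squaring.
x_1 = 546^2 mod 1237 = 1236.
x_1 ≡ −1, so 398 is not a witness.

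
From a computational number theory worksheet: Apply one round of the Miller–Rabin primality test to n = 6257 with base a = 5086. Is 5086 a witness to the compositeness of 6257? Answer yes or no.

n − 1 = 6256 = 2^4 · 391, so s = 4 and d = 391.
Repeated squaring mod 6257: 5086^1 ≡ 5086, 5086^2 ≡ 958, 5086^4 ≡ 4242, 5086^8 ≡ 5689, 5086^16 ≡ 3517, 5086^32 ≡ 5457, 5086^64 ≡ 1786, 5086^128 ≡ 4983, 5086^256 ≡ 2513.
391 = 256 + 128 + 4 + 2 + 1, so 5086^391 ≡ 2513·4983·4242·958·5086 ≡ 4673 (mod 6257).
x_0 = 5086^391 mod 6257 = 4673.
x_0 is neither 1 nor 6256, so continue squaring.
x_1 = 4673^2 mod 6257 = 6256.
x_1 ≡ −1, so 5086 is not a witness.

no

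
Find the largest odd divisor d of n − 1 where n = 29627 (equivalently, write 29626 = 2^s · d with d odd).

Halving: 29626 → 14813; 14813 is odd.
So 29626 = 2^1 · 14813.

14813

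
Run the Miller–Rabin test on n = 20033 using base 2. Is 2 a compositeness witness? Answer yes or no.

yes

n − 1 = 20032 = 2^6 · 313, so s = 6 and d = 313.
x_0 = 2^313 mod 20033 = 4747.
x_0 is neither 1 nor 20032, so continue squaring.
x_1 = 4747^2 mod 20033 = 16917.
x_2 = 16917^2 mod 20033 = 13484.
x_3 = 13484^2 mod 20033 = 18781.
x_4 = 18781^2 mod 20033 = 4930.
x_5 = 4930^2 mod 20033 = 4871.
Reached i = s−1 = 5 without hitting −1: 2 is a Miller–Rabin witness and 20033 is composite.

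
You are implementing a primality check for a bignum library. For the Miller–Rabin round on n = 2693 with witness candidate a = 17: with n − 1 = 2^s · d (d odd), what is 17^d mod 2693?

n − 1 = 2692 = 2^2 · 673, so s = 2 and d = 673.
Repeated squaring mod 2693: 17^1 ≡ 17, 17^2 ≡ 289, 17^4 ≡ 38, 17^8 ≡ 1444, 17^16 ≡ 754, 17^32 ≡ 293, 17^64 ≡ 2366, 17^128 ≡ 1902, 17^256 ≡ 905, 17^512 ≡ 353.
673 = 512 + 128 + 32 + 1, so 17^673 ≡ 353·1902·293·17 ≡ 859 (mod 2693).

859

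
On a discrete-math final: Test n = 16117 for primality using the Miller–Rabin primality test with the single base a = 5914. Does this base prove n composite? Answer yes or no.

yes

n − 1 = 16116 = 2^2 · 4029, so s = 2 and d = 4029.
By repeated squaring, 5914^4029 ≡ 2473 (mod 16117).
x_0 = 5914^4029 mod 16117 = 2473.
x_0 is neither 1 nor 16116, so continue squaring.
x_1 = 2473^2 mod 16117 = 7386.
Reached i = s−1 = 1 without hitting −1: 5914 is a Miller–Rabin witness and 16117 is composite.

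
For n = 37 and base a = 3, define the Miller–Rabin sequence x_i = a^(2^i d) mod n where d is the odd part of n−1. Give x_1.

n − 1 = 36 = 2^2 · 9, so s = 2 and d = 9.
x_0 = 3^9 mod 37 = 36.
x_1 = 36^2 mod 37 = 1.

1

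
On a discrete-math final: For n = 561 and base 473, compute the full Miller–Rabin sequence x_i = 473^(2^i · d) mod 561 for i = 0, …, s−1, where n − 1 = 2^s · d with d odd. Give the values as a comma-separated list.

n − 1 = 560 = 2^4 · 35, so s = 4 and d = 35.
x_0 = 473^35 mod 561 = 143.
x_1 = 143^2 mod 561 = 253.
x_2 = 253^2 mod 561 = 55.
x_3 = 55^2 mod 561 = 220.

143, 253, 55, 220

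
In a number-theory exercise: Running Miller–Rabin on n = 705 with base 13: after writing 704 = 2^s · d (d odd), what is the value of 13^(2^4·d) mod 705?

61

n − 1 = 704 = 2^6 · 11, so s = 6 and d = 11.
x_0 = 13^11 mod 705 = 637.
x_1 = 637^2 mod 705 = 394.
x_2 = 394^2 mod 705 = 136.
x_3 = 136^2 mod 705 = 166.
x_4 = 166^2 mod 705 = 61.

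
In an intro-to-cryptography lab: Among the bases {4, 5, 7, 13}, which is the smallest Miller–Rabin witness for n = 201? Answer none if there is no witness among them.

n − 1 = 200 = 2^3 · 25, so s = 3 and d = 25.
Base 4: x_0 = 4^25 mod 201 = 181. x_0 is neither 1 nor 200, so continue squaring. x_1 = 181^2 mod 201 = 199. x_2 = 199^2 mod 201 = 4. Reached i = s−1 = 2 without hitting −1: 4 is a Miller–Rabin witness and 201 is composite.
Base 5: x_0 = 5^25 mod 201 = 125. x_0 is neither 1 nor 200, so continue squaring. x_1 = 125^2 mod 201 = 148. x_2 = 148^2 mod 201 = 196. Reached i = s−1 = 2 without hitting −1: 5 is a Miller–Rabin witness and 201 is composite.
Base 7: x_0 = 7^25 mod 201 = 31. x_0 is neither 1 nor 200, so continue squaring. x_1 = 31^2 mod 201 = 157. x_2 = 157^2 mod 201 = 127. Reached i = s−1 = 2 without hitting −1: 7 is a Miller–Rabin witness and 201 is composite.
Base 13: x_0 = 13^25 mod 201 = 85. x_0 is neither 1 nor 200, so continue squaring. x_1 = 85^2 mod 201 = 190. x_2 = 190^2 mod 201 = 121. Reached i = s−1 = 2 without hitting −1: 13 is a Miller–Rabin witness and 201 is composite.
The smallest witness among the given bases is 4.

4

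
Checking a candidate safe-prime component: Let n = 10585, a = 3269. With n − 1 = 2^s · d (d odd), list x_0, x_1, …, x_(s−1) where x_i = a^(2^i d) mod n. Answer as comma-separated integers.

4014, 1826, 1

n − 1 = 10584 = 2^3 · 1323, so s = 3 and d = 1323.
x_0 = 3269^1323 mod 10585 = 4014.
x_1 = 4014^2 mod 10585 = 1826.
x_2 = 1826^2 mod 10585 = 1.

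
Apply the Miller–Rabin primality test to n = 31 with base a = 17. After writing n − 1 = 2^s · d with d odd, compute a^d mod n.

n − 1 = 30 = 2^1 · 15, so s = 1 and d = 15.
By repeated squaring, 17^15 ≡ 30 (mod 31).

30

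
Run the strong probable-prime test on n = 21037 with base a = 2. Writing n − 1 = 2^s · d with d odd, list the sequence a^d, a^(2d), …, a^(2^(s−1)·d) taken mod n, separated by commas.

n − 1 = 21036 = 2^2 · 5259, so s = 2 and d = 5259.
x_0 = 2^5259 mod 21037 = 18211.
x_1 = 18211^2 mod 21037 = 13253.

18211, 13253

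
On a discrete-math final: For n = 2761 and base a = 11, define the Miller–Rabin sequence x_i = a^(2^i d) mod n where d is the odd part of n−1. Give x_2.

1848

n − 1 = 2760 = 2^3 · 345, so s = 3 and d = 345.
Repeated squaring mod 2761: 11^1 ≡ 11, 11^2 ≡ 121, 11^4 ≡ 836, 11^8 ≡ 363, 11^16 ≡ 2002, 11^32 ≡ 1793, 11^64 ≡ 1045, 11^128 ≡ 1430, 11^256 ≡ 1760.
345 = 256 + 64 + 16 + 8 + 1, so 11^345 ≡ 1760·1045·2002·363·11 ≡ 1914 (mod 2761).
x_0 = 1914.
x_1 = 1914^2 mod 2761 = 2310.
x_2 = 2310^2 mod 2761 = 1848.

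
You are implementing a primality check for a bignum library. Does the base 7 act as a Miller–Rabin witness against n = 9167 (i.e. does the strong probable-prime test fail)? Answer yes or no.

yes

n − 1 = 9166 = 2^1 · 4583, so s = 1 and d = 4583.
x_0 = 7^4583 mod 9167 = 7947.
x_0 ∉ {1, 9166} and s = 1, so 7 is a Miller–Rabin witness and 9167 is composite.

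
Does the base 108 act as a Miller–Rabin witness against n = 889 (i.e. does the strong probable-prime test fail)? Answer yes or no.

n − 1 = 888 = 2^3 · 111, so s = 3 and d = 111.
By repeated squaring, 108^111 ≡ 888 (mod 889).
x_0 = 108^111 mod 889 = 888.
x_0 = 888 ≡ −1, so 108 is not a witness.

no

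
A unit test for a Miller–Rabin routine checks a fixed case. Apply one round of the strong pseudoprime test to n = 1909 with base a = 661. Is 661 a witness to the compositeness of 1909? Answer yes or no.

yes

n − 1 = 1908 = 2^2 · 477, so s = 2 and d = 477.
x_0 = 661^477 mod 1909 = 337.
x_0 is neither 1 nor 1908, so continue squaring.
x_1 = 337^2 mod 1909 = 938.
Reached i = s−1 = 1 without hitting −1: 661 is a Miller–Rabin witness and 1909 is composite.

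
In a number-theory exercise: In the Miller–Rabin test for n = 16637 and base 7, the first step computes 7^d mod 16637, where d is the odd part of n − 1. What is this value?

14485

n − 1 = 16636 = 2^2 · 4159, so s = 2 and d = 4159.
Repeated squaring mod 16637: 7^1 ≡ 7, 7^2 ≡ 49, 7^4 ≡ 2401, 7^8 ≡ 8399, 7^16 ≡ 2321, 7^32 ≡ 13290, 7^64 ≡ 5708, 7^128 ≡ 6018, 7^256 ≡ 14212, 7^512 ≡ 7764, 7^1024 ≡ 3845, 7^2048 ≡ 10369, 7^4096 ≡ 7867.
4159 = 4096 + 32 + 16 + 8 + 4 + 2 + 1, so 7^4159 ≡ 7867·13290·2321·8399·2401·49·7 ≡ 14485 (mod 16637).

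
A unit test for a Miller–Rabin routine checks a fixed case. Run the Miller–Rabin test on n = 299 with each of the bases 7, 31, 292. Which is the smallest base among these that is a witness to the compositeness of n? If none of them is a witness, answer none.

n − 1 = 298 = 2^1 · 149, so s = 1 and d = 149.
Base 7: x_0 = 7^149 mod 299 = 180. x_0 ∉ {1, 298} and s = 1, so 7 is a Miller–Rabin witness and 299 is composite.
Base 31: x_0 = 31^149 mod 299 = 174. x_0 ∉ {1, 298} and s = 1, so 31 is a Miller–Rabin witness and 299 is composite.
Base 292: x_0 = 292^149 mod 299 = 119. x_0 ∉ {1, 298} and s = 1, so 292 is a Miller–Rabin witness and 299 is composite.
The smallest witness among the given bases is 7.

7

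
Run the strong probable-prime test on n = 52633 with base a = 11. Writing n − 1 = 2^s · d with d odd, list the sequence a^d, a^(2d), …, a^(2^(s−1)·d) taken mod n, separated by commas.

15758, 44703, 41098

n − 1 = 52632 = 2^3 · 6579, so s = 3 and d = 6579.
x_0 = 11^6579 mod 52633 = 15758.
x_1 = 15758^2 mod 52633 = 44703.
x_2 = 44703^2 mod 52633 = 41098.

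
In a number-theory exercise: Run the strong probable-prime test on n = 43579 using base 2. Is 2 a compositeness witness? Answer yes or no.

no

n − 1 = 43578 = 2^1 · 21789, so s = 1 and d = 21789.
x_0 = 2^21789 mod 43579 = 43578.
x_0 = 43578 ≡ −1, so 2 is not a witness.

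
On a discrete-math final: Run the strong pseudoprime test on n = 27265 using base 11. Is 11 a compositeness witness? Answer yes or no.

n − 1 = 27264 = 2^7 · 213, so s = 7 and d = 213.
x_0 = 11^213 mod 27265 = 18621.
x_0 is neither 1 nor 27264, so continue squaring.
x_1 = 18621^2 mod 27265 = 12636.
x_2 = 12636^2 mod 27265 = 4656.
x_3 = 4656^2 mod 27265 = 2661.
x_4 = 2661^2 mod 27265 = 19286.
x_5 = 19286^2 mod 27265 = 666.
x_6 = 666^2 mod 27265 = 7316.
Reached i = s−1 = 6 without hitting −1: 11 is a Miller–Rabin witness and 27265 is composite.

yes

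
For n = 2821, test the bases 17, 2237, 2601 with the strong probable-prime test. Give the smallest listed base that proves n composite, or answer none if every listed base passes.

none

n − 1 = 2820 = 2^2 · 705, so s = 2 and d = 705.
Base 17: x_0 = 17^705 mod 2821 = 2820. x_0 = 2820 ≡ −1, so 17 is not a witness.
Base 2237: x_0 = 2237^705 mod 2821 = 1. x_0 = 1, so 2237 is not a witness.
Base 2601: x_0 = 2601^705 mod 2821 = 1. x_0 = 1, so 2601 is not a witness.
No listed base is a witness for 2821.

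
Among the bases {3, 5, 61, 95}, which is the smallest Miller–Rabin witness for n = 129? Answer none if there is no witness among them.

n − 1 = 128 = 2^7 · 1, so s = 7 and d = 1.
Base 3: x_0 = 3^1 mod 129 = 3. x_0 is neither 1 nor 128, so continue squaring. x_1 = 3^2 mod 129 = 9. x_2 = 9^2 mod 129 = 81. x_3 = 81^2 mod 129 = 111. x_4 = 111^2 mod 129 = 66. x_5 = 66^2 mod 129 = 99. x_6 = 99^2 mod 129 = 126. Reached i = s−1 = 6 without hitting −1: 3 is a Miller–Rabin witness and 129 is composite.
Base 5: x_0 = 5^1 mod 129 = 5. x_0 is neither 1 nor 128, so continue squaring. x_1 = 5^2 mod 129 = 25. x_2 = 25^2 mod 129 = 109. x_3 = 109^2 mod 129 = 13. x_4 = 13^2 mod 129 = 40. x_5 = 40^2 mod 129 = 52. x_6 = 52^2 mod 129 = 124. Reached i = s−1 = 6 without hitting −1: 5 is a Miller–Rabin witness and 129 is composite.
Base 61: x_0 = 61^1 mod 129 = 61. x_0 is neither 1 nor 128, so continue squaring. x_1 = 61^2 mod 129 = 109. x_2 = 109^2 mod 129 = 13. x_3 = 13^2 mod 129 = 40. x_4 = 40^2 mod 129 = 52. x_5 = 52^2 mod 129 = 124. x_6 = 124^2 mod 129 = 25. Reached i = s−1 = 6 without hitting −1: 61 is a Miller–Rabin witness and 129 is composite.
Base 95: x_0 = 95^1 mod 129 = 95. x_0 is neither 1 nor 128, so continue squaring. x_1 = 95^2 mod 129 = 124. x_2 = 124^2 mod 129 = 25. x_3 = 25^2 mod 129 = 109. x_4 = 109^2 mod 129 = 13. x_5 = 13^2 mod 129 = 40. x_6 = 40^2 mod 129 = 52. Reached i = s−1 = 6 without hitting −1: 95 is a Miller–Rabin witness and 129 is composite.
The smallest witness among the given bases is 3.

3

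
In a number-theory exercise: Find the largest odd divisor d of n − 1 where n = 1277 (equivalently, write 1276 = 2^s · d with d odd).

319

Halving: 1276 → 638 → 319; 319 is odd.
So 1276 = 2^2 · 319.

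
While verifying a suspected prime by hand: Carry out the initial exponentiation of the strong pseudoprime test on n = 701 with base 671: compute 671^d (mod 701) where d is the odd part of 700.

n − 1 = 700 = 2^2 · 175, so s = 2 and d = 175.
671^175 mod 701 = 700.

700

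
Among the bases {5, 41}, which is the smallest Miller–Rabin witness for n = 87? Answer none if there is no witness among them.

n − 1 = 86 = 2^1 · 43, so s = 1 and d = 43.
Base 5: x_0 = 5^43 mod 87 = 5. x_0 ∉ {1, 86} and s = 1, so 5 is a Miller–Rabin witness and 87 is composite.
Base 41: x_0 = 41^43 mod 87 = 17. x_0 ∉ {1, 86} and s = 1, so 41 is a Miller–Rabin witness and 87 is composite.
The smallest witness among the given bases is 5.

5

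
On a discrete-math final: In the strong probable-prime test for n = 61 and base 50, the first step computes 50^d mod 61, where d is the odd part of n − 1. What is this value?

n − 1 = 60 = 2^2 · 15, so s = 2 and d = 15.
50^15 mod 61 = 11.

11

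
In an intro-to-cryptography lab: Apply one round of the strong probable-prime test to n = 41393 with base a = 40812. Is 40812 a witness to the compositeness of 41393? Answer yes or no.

yes

n − 1 = 41392 = 2^4 · 2587, so s = 4 and d = 2587.
By repeated squaring, 40812^2587 ≡ 8609 (mod 41393).
x_0 = 40812^2587 mod 41393 = 8609.
x_0 is neither 1 nor 41392, so continue squaring.
x_1 = 8609^2 mod 41393 = 21411.
x_2 = 21411^2 mod 41393 = 3446.
x_3 = 3446^2 mod 41393 = 36518.
Reached i = s−1 = 3 without hitting −1: 40812 is a Miller–Rabin witness and 41393 is composite.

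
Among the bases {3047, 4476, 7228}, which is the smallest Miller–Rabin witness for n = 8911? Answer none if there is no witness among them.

n − 1 = 8910 = 2^1 · 4455, so s = 1 and d = 4455.
Base 3047: x_0 = 3047^4455 mod 8911 = 267. x_0 ∉ {1, 8910} and s = 1, so 3047 is a Miller–Rabin witness and 8911 is composite.
Base 4476: x_0 = 4476^4455 mod 8911 = 2547. x_0 ∉ {1, 8910} and s = 1, so 4476 is a Miller–Rabin witness and 8911 is composite.
Base 7228: x_0 = 7228^4455 mod 8911 = 6098. x_0 ∉ {1, 8910} and s = 1, so 7228 is a Miller–Rabin witness and 8911 is composite.
The smallest witness among the given bases is 3047.

3047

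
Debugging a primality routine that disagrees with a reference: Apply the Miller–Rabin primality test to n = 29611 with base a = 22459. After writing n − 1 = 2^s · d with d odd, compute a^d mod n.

29610

n − 1 = 29610 = 2^1 · 14805, so s = 1 and d = 14805.
Repeated squaring mod 29611: 22459^1 ≡ 22459, 22459^2 ≡ 12907, 22459^4 ≡ 28774, 22459^8 ≡ 19516, 22459^16 ≡ 17574, 22459^32 ≡ 2746, 22459^64 ≡ 19322, 22459^128 ≡ 4196, 22459^256 ≡ 17482, 22459^512 ≡ 5193, 22459^1024 ≡ 21239, 22459^2048 ≡ 1147, 22459^4096 ≡ 12725, 22459^8192 ≡ 12677.
14805 = 8192 + 4096 + 2048 + 256 + 128 + 64 + 16 + 4 + 1, so 22459^14805 ≡ 12677·12725·1147·17482·4196·19322·17574·28774·22459 ≡ 29610 (mod 29611).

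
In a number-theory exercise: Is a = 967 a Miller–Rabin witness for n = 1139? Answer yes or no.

yes

n − 1 = 1138 = 2^1 · 569, so s = 1 and d = 569.
x_0 = 967^569 mod 1139 = 372.
x_0 ∉ {1, 1138} and s = 1, so 967 is a Miller–Rabin witness and 1139 is composite.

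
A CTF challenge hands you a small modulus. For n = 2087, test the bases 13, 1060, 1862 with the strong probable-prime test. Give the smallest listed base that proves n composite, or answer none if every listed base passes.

n − 1 = 2086 = 2^1 · 1043, so s = 1 and d = 1043.
Base 13: x_0 = 13^1043 mod 2087 = 2086. x_0 = 2086 ≡ −1, so 13 is not a witness.
Base 1060: x_0 = 1060^1043 mod 2087 = 1. x_0 = 1, so 1060 is not a witness.
Base 1862: x_0 = 1862^1043 mod 2087 = 2086. x_0 = 2086 ≡ −1, so 1862 is not a witness.
No listed base is a witness for 2087.

none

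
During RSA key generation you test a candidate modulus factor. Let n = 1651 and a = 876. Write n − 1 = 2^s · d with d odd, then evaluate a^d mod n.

1604

n − 1 = 1650 = 2^1 · 825, so s = 1 and d = 825.
Repeated squaring mod 1651: 876^1 ≡ 876, 876^2 ≡ 1312, 876^4 ≡ 1002, 876^8 ≡ 196, 876^16 ≡ 443, 876^32 ≡ 1431, 876^64 ≡ 521, 876^128 ≡ 677, 876^256 ≡ 1002, 876^512 ≡ 196.
825 = 512 + 256 + 32 + 16 + 8 + 1, so 876^825 ≡ 196·1002·1431·443·196·876 ≡ 1604 (mod 1651).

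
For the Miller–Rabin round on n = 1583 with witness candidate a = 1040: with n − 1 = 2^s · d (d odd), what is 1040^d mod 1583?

n − 1 = 1582 = 2^1 · 791, so s = 1 and d = 791.
Repeated squaring mod 1583: 1040^1 ≡ 1040, 1040^2 ≡ 411, 1040^4 ≡ 1123, 1040^8 ≡ 1061, 1040^16 ≡ 208, 1040^32 ≡ 523, 1040^64 ≡ 1253, 1040^128 ≡ 1256, 1040^256 ≡ 868, 1040^512 ≡ 1499.
791 = 512 + 256 + 16 + 4 + 2 + 1, so 1040^791 ≡ 1499·868·208·1123·411·1040 ≡ 1582 (mod 1583).

1582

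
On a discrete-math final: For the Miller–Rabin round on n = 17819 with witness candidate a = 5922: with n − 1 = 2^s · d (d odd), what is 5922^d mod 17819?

n − 1 = 17818 = 2^1 · 8909, so s = 1 and d = 8909.
5922^8909 mod 17819 = 15422.

15422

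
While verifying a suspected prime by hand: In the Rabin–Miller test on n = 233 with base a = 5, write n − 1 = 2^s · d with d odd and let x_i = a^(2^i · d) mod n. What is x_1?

144

n − 1 = 232 = 2^3 · 29, so s = 3 and d = 29.
x_0 = 5^29 mod 233 = 12.
x_1 = 12^2 mod 233 = 144.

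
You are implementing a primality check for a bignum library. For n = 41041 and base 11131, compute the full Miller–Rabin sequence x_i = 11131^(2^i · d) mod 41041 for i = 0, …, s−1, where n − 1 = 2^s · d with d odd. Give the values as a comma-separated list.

34308, 24025, 1, 1

n − 1 = 41040 = 2^4 · 2565, so s = 4 and d = 2565.
x_0 = 11131^2565 mod 41041 = 34308.
x_1 = 34308^2 mod 41041 = 24025.
x_2 = 24025^2 mod 41041 = 1.
x_3 = 1^2 mod 41041 = 1.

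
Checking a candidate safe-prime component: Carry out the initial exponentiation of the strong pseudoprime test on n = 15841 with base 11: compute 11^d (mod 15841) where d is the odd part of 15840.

8989

n − 1 = 15840 = 2^5 · 495, so s = 5 and d = 495.
11^495 mod 15841 = 8989.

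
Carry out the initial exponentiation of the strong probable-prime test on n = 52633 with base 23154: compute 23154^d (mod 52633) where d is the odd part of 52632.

n − 1 = 52632 = 2^3 · 6579, so s = 3 and d = 6579.
Repeated squaring mod 52633: 23154^1 ≡ 23154, 23154^2 ≡ 40611, 23154^4 ≡ 50899, 23154^8 ≡ 6675, 23154^16 ≡ 28107, 23154^32 ≡ 34752, 23154^64 ≡ 37319, 23154^128 ≡ 38581, 23154^256 ≡ 32321, 23154^512 ≡ 39890, 23154^1024 ≡ 11244, 23154^2048 ≡ 3070, 23154^4096 ≡ 3593.
6579 = 4096 + 2048 + 256 + 128 + 32 + 16 + 2 + 1, so 23154^6579 ≡ 3593·3070·32321·38581·34752·28107·40611·23154 ≡ 36875 (mod 52633).

36875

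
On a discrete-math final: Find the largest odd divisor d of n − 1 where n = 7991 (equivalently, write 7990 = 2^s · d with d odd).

3995

Halving: 7990 → 3995; 3995 is odd.
So 7990 = 2^1 · 3995.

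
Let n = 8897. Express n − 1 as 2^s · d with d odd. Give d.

139

Halving: 8896 → 4448 → 2224 → 1112 → 556 → 278 → 139; 139 is odd.
So 8896 = 2^6 · 139.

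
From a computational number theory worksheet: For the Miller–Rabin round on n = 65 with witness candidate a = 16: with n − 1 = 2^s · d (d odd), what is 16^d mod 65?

n − 1 = 64 = 2^6 · 1, so s = 6 and d = 1.
16^1 mod 65 = 16.

16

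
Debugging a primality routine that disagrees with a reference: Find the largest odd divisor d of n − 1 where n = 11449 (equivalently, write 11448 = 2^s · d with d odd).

1431

Halving: 11448 → 5724 → 2862 → 1431; 1431 is odd.
So 11448 = 2^3 · 1431.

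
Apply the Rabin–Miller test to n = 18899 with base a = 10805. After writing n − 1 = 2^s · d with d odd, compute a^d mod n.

n − 1 = 18898 = 2^1 · 9449, so s = 1 and d = 9449.
10805^9449 mod 18899 = 1.

1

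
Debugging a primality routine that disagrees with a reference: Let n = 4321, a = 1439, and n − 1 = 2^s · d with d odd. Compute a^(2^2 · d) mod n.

3699

n − 1 = 4320 = 2^5 · 135, so s = 5 and d = 135.
x_0 = 1439^135 mod 4321 = 3888.
x_1 = 3888^2 mod 4321 = 1686.
x_2 = 1686^2 mod 4321 = 3699.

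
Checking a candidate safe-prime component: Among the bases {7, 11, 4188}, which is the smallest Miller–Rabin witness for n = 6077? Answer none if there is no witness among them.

n − 1 = 6076 = 2^2 · 1519, so s = 2 and d = 1519.
Base 7: x_0 = 7^1519 mod 6077 = 979. x_0 is neither 1 nor 6076, so continue squaring. x_1 = 979^2 mod 6077 = 4352. Reached i = s−1 = 1 without hitting −1: 7 is a Miller–Rabin witness and 6077 is composite.
Base 11: x_0 = 11^1519 mod 6077 = 1257. x_0 is neither 1 nor 6076, so continue squaring. x_1 = 1257^2 mod 6077 = 29. Reached i = s−1 = 1 without hitting −1: 11 is a Miller–Rabin witness and 6077 is composite.
Base 4188: x_0 = 4188^1519 mod 6077 = 471. x_0 is neither 1 nor 6076, so continue squaring. x_1 = 471^2 mod 6077 = 3069. Reached i = s−1 = 1 without hitting −1: 4188 is a Miller–Rabin witness and 6077 is composite.
The smallest witness among the given bases is 7.

7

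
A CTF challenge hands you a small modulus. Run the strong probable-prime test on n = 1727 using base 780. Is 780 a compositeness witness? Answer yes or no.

yes

n − 1 = 1726 = 2^1 · 863, so s = 1 and d = 863.
Repeated squaring mod 1727: 780^1 ≡ 780, 780^2 ≡ 496, 780^4 ≡ 782, 780^8 ≡ 166, 780^16 ≡ 1651, 780^32 ≡ 595, 780^64 ≡ 1717, 780^128 ≡ 100, 780^256 ≡ 1365, 780^512 ≡ 1519.
863 = 512 + 256 + 64 + 16 + 8 + 4 + 2 + 1, so 780^863 ≡ 1519·1365·1717·1651·166·782·496·780 ≡ 142 (mod 1727).
x_0 = 780^863 mod 1727 = 142.
x_0 ∉ {1, 1726} and s = 1, so 780 is a Miller–Rabin witness and 1727 is composite.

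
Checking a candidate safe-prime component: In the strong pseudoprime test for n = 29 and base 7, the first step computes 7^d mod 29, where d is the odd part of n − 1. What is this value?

1

n − 1 = 28 = 2^2 · 7, so s = 2 and d = 7.
Repeated squaring mod 29: 7^1 ≡ 7, 7^2 ≡ 20, 7^4 ≡ 23.
7 = 4 + 2 + 1, so 7^7 ≡ 23·20·7 ≡ 1 (mod 29).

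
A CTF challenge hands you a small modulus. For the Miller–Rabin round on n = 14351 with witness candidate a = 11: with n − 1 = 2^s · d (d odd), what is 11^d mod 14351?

8231

n − 1 = 14350 = 2^1 · 7175, so s = 1 and d = 7175.
Repeated squaring mod 14351: 11^1 ≡ 11, 11^2 ≡ 121, 11^4 ≡ 290, 11^8 ≡ 12345, 11^16 ≡ 5756, 11^32 ≡ 9428, 11^64 ≡ 11441, 11^128 ≡ 1010, 11^256 ≡ 1179, 11^512 ≡ 12345, 11^1024 ≡ 5756, 11^2048 ≡ 9428, 11^4096 ≡ 11441.
7175 = 4096 + 2048 + 1024 + 4 + 2 + 1, so 11^7175 ≡ 11441·9428·5756·290·121·11 ≡ 8231 (mod 14351).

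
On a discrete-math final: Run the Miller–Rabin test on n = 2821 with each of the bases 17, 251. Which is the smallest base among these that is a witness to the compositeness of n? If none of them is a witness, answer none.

n − 1 = 2820 = 2^2 · 705, so s = 2 and d = 705.
Base 17: x_0 = 17^705 mod 2821 = 2820. x_0 = 2820 ≡ −1, so 17 is not a witness.
Base 251: x_0 = 251^705 mod 2821 = 2820. x_0 = 2820 ≡ −1, so 251 is not a witness.
No listed base is a witness for 2821.

none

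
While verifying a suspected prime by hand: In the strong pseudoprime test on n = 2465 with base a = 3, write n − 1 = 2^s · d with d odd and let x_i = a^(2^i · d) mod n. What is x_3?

n − 1 = 2464 = 2^5 · 77, so s = 5 and d = 77.
x_0 = 3^77 mod 2465 = 2018.
x_1 = 2018^2 mod 2465 = 144.
x_2 = 144^2 mod 2465 = 1016.
x_3 = 1016^2 mod 2465 = 1886.

1886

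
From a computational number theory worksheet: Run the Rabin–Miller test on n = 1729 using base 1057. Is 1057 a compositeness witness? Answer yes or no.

yes

n − 1 = 1728 = 2^6 · 27, so s = 6 and d = 27.
Repeated squaring mod 1729: 1057^1 ≡ 1057, 1057^2 ≡ 315, 1057^4 ≡ 672, 1057^8 ≡ 315, 1057^16 ≡ 672.
27 = 16 + 8 + 2 + 1, so 1057^27 ≡ 672·315·315·1057 ≡ 987 (mod 1729).
x_0 = 1057^27 mod 1729 = 987.
x_0 is neither 1 nor 1728, so continue squaring.
x_1 = 987^2 mod 1729 = 742.
x_2 = 742^2 mod 1729 = 742.
x_3 = 742^2 mod 1729 = 742.
x_4 = 742^2 mod 1729 = 742.
x_5 = 742^2 mod 1729 = 742.
Reached i = s−1 = 5 without hitting −1: 1057 is a Miller–Rabin witness and 1729 is composite.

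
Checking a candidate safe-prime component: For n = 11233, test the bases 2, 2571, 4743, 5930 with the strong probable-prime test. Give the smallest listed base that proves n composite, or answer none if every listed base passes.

n − 1 = 11232 = 2^5 · 351, so s = 5 and d = 351.
Base 2: x_0 = 2^351 mod 11233 = 7114. x_0 is neither 1 nor 11232, so continue squaring. x_1 = 7114^2 mod 11233 = 4331. x_2 = 4331^2 mod 11233 = 9684. x_3 = 9684^2 mod 11233 = 6772. x_4 = 6772^2 mod 11233 = 6878. Reached i = s−1 = 4 without hitting −1: 2 is a Miller–Rabin witness and 11233 is composite.
Base 2571: x_0 = 2571^351 mod 11233 = 4658. x_0 is neither 1 nor 11232, so continue squaring. x_1 = 4658^2 mod 11233 = 6041. x_2 = 6041^2 mod 11233 = 8897. x_3 = 8897^2 mod 11233 = 8891. x_4 = 8891^2 mod 11233 = 3260. Reached i = s−1 = 4 without hitting −1: 2571 is a Miller–Rabin witness and 11233 is composite.
Base 4743: x_0 = 4743^351 mod 11233 = 9816. x_0 is neither 1 nor 11232, so continue squaring. x_1 = 9816^2 mod 11233 = 8415. x_2 = 8415^2 mod 11233 = 10626. x_3 = 10626^2 mod 11233 = 8993. x_4 = 8993^2 mod 11233 = 7682. Reached i = s−1 = 4 without hitting −1: 4743 is a Miller–Rabin witness and 11233 is composite.
Base 5930: x_0 = 5930^351 mod 11233 = 3315. x_0 is neither 1 nor 11232, so continue squaring. x_1 = 3315^2 mod 11233 = 3351. x_2 = 3351^2 mod 11233 = 7434. x_3 = 7434^2 mod 11233 = 9229. x_4 = 9229^2 mod 11233 = 5835. Reached i = s−1 = 4 without hitting −1: 5930 is a Miller–Rabin witness and 11233 is composite.
The smallest witness among the given bases is 2.

2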